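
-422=-422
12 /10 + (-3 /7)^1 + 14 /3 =571 /105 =5.44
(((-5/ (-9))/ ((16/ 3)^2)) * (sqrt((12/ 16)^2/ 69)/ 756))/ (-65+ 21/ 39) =-65 * sqrt(69)/ 14920851456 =-0.00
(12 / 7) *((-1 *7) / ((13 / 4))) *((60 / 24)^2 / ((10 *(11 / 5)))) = -150 / 143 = -1.05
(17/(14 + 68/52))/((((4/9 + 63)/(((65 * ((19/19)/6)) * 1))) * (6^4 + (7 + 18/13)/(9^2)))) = 45379035/310161036626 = 0.00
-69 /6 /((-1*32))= 23 /64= 0.36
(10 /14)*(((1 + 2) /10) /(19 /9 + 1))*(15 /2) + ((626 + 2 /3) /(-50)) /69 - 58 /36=-345179 /270480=-1.28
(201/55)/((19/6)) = 1206/1045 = 1.15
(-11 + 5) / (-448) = 3 / 224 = 0.01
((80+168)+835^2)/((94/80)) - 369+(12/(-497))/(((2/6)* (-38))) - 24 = 263275080753/443821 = 593201.04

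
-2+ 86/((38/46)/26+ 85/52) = 98870/1993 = 49.61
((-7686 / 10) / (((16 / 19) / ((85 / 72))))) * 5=-689605 / 128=-5387.54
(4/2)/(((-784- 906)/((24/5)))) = -24/4225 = -0.01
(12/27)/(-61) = -4/549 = -0.01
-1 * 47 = -47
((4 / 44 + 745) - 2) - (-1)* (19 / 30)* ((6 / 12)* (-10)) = 48835 / 66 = 739.92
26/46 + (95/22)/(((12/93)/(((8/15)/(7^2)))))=34568/37191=0.93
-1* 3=-3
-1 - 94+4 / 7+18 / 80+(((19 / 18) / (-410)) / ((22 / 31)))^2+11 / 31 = -536841610756823 / 5720287003200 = -93.85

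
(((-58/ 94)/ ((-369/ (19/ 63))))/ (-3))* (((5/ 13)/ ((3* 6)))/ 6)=-2755/ 4602069108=-0.00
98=98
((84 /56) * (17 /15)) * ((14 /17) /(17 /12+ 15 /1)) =84 /985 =0.09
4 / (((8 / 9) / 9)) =81 / 2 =40.50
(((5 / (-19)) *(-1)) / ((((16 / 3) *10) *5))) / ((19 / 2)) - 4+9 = 144403 / 28880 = 5.00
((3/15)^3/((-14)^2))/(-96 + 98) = 1/49000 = 0.00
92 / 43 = 2.14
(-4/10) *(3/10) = -3/25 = -0.12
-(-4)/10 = 2/5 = 0.40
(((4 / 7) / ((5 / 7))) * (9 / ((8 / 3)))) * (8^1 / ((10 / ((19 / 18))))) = 57 / 25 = 2.28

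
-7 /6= -1.17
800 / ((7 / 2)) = 1600 / 7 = 228.57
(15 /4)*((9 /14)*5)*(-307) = -207225 /56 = -3700.45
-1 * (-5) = 5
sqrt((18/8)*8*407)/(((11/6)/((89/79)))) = 52.60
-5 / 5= -1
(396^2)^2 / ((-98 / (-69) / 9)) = 7635585564288 / 49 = 155828276822.20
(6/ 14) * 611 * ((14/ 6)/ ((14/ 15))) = 9165/ 14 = 654.64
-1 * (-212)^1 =212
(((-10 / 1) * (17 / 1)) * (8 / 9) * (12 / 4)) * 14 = -19040 / 3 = -6346.67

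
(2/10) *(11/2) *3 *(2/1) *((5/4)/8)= 33/32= 1.03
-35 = -35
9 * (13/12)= 39/4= 9.75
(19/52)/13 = 19/676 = 0.03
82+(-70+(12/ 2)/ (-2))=9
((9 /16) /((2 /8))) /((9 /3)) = 3 /4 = 0.75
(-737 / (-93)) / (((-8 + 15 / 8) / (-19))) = 112024 / 4557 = 24.58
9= 9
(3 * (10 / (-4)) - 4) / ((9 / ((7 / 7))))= -23 / 18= -1.28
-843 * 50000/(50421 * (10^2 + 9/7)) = -14050000/1702309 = -8.25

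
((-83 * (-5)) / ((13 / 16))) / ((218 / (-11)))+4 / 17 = -615172 / 24089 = -25.54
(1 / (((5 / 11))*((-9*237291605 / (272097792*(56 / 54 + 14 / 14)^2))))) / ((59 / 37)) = -0.73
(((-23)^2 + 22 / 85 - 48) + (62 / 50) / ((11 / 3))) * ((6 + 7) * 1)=29269058 / 4675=6260.76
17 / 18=0.94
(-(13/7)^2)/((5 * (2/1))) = -169/490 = -0.34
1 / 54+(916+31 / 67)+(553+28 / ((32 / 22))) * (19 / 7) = 2469.73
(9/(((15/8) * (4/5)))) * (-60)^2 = 21600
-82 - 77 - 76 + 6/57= -4463/19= -234.89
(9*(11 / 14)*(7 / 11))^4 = 6561 / 16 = 410.06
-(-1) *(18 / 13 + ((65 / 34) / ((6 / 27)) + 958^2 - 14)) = 811299829 / 884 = 917759.99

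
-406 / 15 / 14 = -29 / 15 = -1.93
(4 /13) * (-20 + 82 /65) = -4872 /845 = -5.77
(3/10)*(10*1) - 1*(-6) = 9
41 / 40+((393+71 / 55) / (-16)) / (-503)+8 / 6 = 199796 / 82995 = 2.41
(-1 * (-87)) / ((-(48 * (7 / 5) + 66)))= -145 / 222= -0.65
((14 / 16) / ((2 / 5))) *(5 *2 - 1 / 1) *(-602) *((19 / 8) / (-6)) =600495 / 128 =4691.37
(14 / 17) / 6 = 7 / 51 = 0.14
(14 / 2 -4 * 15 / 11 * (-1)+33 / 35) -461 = -172327 / 385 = -447.60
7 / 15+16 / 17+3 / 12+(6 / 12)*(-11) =-3919 / 1020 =-3.84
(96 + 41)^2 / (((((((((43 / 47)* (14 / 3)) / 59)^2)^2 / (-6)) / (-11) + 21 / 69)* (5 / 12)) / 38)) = 5624257.24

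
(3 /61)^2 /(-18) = -1 /7442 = -0.00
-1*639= -639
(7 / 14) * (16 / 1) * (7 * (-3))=-168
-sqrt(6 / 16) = -sqrt(6) / 4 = -0.61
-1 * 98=-98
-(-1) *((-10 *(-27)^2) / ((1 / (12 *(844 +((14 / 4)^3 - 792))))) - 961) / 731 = -8300626 / 731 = -11355.17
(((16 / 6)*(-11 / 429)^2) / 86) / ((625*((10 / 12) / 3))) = 8 / 68128125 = 0.00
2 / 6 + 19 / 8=2.71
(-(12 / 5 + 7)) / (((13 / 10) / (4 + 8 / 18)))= -3760 / 117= -32.14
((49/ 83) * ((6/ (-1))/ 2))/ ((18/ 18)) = -147/ 83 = -1.77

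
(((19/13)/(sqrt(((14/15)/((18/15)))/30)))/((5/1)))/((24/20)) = 19 * sqrt(210)/182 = 1.51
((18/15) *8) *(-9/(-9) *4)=192/5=38.40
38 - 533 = -495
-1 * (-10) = 10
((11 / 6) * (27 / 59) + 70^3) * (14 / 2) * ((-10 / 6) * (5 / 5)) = -1416593465 / 354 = -4001676.45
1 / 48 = 0.02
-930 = -930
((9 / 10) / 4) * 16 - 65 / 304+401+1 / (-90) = 5531851 / 13680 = 404.38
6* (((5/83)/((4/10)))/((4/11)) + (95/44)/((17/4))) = 343515/62084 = 5.53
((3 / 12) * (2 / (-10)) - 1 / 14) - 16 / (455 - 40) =-0.16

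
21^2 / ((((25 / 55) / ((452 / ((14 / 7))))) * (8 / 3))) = 1644489 / 20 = 82224.45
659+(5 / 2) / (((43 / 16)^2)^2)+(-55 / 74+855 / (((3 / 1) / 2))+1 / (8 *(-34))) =42261923260099 / 34406813264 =1228.30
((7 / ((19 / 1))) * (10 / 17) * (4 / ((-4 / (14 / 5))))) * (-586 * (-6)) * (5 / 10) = -344568 / 323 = -1066.77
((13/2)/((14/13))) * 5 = 845/28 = 30.18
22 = 22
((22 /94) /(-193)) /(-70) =11 /634970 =0.00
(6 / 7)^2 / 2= 0.37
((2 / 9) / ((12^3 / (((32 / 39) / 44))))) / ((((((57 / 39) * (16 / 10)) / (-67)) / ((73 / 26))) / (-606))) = 2469955 / 21127392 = 0.12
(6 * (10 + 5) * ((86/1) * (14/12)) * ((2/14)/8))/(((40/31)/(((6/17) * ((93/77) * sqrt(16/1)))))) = 1115721/5236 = 213.09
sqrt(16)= 4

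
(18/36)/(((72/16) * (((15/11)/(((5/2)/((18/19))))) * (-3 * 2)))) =-209/5832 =-0.04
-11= -11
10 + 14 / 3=44 / 3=14.67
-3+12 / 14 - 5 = -50 / 7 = -7.14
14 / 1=14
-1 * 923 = -923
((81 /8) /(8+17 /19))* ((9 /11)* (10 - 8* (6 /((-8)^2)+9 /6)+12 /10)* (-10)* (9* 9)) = 34779861 /29744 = 1169.31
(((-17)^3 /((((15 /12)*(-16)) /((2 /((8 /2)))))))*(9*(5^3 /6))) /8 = 2878.71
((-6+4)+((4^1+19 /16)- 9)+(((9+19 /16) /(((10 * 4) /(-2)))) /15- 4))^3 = -105575672020447 /110592000000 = -954.64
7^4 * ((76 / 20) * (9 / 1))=410571 / 5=82114.20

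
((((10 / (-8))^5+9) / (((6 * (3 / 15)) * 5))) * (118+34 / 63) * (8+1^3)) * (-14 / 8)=-11371897 / 6144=-1850.89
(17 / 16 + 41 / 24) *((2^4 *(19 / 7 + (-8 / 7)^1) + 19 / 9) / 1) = 32623 / 432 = 75.52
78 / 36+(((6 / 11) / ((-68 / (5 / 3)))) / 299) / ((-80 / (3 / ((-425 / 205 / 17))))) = 58149151 / 26838240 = 2.17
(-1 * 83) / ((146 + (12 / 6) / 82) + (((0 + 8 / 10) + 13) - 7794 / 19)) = 323285 / 975254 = 0.33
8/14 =4/7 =0.57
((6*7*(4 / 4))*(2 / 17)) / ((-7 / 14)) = -168 / 17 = -9.88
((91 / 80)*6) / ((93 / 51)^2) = 78897 / 38440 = 2.05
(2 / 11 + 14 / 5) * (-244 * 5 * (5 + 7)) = -43653.82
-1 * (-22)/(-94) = -0.23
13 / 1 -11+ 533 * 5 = 2667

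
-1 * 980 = -980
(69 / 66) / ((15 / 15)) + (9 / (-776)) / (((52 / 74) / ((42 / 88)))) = 921103 / 887744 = 1.04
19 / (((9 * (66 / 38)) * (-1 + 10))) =361 / 2673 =0.14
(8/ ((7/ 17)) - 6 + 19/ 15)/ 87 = 1543/ 9135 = 0.17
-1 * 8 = -8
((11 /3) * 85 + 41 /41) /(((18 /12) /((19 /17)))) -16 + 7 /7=33349 /153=217.97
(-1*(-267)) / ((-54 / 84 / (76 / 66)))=-478.26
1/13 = 0.08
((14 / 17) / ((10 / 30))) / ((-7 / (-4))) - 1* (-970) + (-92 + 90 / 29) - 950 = -33270 / 493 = -67.48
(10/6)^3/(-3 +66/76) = -2.17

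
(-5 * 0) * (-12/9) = 0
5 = 5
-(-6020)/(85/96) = 6799.06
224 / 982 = 112 / 491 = 0.23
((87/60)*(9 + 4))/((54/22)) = 4147/540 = 7.68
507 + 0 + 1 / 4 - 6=2005 / 4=501.25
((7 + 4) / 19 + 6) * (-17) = -111.84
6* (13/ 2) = 39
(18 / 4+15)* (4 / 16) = 39 / 8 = 4.88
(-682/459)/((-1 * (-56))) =-341/12852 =-0.03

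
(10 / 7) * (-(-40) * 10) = 4000 / 7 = 571.43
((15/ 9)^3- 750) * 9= -20125/ 3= -6708.33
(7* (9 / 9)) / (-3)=-7 / 3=-2.33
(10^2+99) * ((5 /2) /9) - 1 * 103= -859 /18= -47.72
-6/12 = -1/2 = -0.50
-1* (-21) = 21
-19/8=-2.38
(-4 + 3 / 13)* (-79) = 3871 / 13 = 297.77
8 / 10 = 4 / 5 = 0.80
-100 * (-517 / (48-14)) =25850 / 17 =1520.59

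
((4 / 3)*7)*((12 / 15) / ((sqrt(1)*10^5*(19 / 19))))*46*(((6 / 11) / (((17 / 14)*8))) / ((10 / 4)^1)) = 1127 / 14609375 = 0.00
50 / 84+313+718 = 43327 / 42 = 1031.60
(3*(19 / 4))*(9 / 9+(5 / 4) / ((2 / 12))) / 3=323 / 8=40.38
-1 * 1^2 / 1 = -1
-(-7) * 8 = 56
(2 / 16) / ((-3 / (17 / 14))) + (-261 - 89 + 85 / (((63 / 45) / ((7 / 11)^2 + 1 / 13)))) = -169548341 / 528528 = -320.79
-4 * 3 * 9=-108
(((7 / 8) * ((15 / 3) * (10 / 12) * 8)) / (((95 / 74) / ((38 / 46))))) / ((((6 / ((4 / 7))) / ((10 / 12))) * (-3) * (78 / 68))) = -31450 / 72657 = -0.43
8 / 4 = 2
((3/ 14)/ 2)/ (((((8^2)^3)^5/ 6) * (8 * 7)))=9/ 970544990799738135520913391616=0.00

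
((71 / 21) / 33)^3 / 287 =357911 / 95517203859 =0.00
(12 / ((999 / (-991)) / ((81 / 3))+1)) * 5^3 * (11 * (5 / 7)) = 13626250 / 1113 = 12242.81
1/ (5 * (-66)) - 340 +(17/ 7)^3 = -36863653/ 113190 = -325.68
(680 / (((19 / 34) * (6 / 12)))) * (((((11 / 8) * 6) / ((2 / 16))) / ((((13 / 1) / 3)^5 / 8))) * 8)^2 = 48716736964853760 / 2619311345131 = 18599.06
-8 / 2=-4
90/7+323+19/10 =23643/70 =337.76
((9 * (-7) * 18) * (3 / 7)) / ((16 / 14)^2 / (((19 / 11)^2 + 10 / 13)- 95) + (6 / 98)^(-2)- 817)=427258881 / 483731372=0.88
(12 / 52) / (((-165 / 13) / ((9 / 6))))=-0.03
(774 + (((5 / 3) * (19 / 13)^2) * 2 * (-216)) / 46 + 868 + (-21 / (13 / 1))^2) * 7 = 11278.22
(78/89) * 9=702/89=7.89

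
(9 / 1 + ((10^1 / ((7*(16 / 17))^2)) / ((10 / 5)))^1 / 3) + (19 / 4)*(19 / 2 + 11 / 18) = 6442543 / 112896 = 57.07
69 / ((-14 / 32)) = -1104 / 7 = -157.71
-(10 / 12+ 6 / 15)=-37 / 30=-1.23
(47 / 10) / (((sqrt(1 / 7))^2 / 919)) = 302351 / 10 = 30235.10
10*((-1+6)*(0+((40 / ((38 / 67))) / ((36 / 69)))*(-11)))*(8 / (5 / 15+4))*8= -271216000 / 247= -1098040.49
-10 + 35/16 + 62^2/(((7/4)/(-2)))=-492907/112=-4400.96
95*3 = 285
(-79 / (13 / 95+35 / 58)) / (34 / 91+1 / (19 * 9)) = -1354709538 / 4817299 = -281.22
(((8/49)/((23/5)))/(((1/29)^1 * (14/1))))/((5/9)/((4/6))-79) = -3480/3699941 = -0.00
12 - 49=-37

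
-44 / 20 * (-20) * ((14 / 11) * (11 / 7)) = 88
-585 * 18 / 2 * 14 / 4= -36855 / 2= -18427.50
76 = 76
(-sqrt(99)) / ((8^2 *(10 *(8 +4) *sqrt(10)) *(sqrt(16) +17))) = -sqrt(110) / 537600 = -0.00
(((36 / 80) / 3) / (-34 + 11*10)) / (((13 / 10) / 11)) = 33 / 1976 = 0.02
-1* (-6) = 6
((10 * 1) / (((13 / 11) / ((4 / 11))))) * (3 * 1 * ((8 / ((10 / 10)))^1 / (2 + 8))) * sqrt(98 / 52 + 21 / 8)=24 * sqrt(12194) / 169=15.68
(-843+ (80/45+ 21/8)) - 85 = -923.60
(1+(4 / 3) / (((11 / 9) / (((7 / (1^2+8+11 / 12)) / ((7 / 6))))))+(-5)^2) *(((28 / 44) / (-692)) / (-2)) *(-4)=-17449 / 355861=-0.05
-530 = -530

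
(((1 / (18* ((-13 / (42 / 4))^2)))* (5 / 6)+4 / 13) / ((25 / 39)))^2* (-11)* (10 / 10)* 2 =-6.11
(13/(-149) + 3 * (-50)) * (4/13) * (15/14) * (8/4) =-1341780/13559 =-98.96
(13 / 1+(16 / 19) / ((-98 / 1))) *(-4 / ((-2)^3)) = 12095 / 1862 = 6.50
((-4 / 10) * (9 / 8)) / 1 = -9 / 20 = -0.45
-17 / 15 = -1.13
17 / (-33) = -17 / 33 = -0.52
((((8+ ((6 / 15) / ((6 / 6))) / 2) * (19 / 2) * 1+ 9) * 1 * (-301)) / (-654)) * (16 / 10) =523138 / 8175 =63.99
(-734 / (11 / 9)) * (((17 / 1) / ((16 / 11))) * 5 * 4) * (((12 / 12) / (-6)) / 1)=23396.25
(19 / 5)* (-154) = -2926 / 5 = -585.20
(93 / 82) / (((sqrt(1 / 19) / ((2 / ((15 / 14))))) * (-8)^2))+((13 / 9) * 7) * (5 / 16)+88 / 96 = 217 * sqrt(19) / 6560+587 / 144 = 4.22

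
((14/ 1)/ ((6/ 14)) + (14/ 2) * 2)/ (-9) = -140/ 27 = -5.19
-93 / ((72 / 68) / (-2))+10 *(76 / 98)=26963 / 147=183.42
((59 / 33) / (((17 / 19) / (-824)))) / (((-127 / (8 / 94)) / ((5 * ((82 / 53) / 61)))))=1514874560 / 10826052897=0.14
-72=-72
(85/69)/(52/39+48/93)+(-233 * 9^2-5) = -74678733/3956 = -18877.33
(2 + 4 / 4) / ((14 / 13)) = 39 / 14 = 2.79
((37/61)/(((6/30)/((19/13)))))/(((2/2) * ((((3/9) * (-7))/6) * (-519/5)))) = 105450/960323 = 0.11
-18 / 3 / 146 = -3 / 73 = -0.04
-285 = -285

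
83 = 83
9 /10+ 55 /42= 2.21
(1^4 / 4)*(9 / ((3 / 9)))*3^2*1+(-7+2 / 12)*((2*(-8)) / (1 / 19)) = 25657 / 12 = 2138.08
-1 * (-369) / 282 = 123 / 94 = 1.31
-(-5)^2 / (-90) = 5 / 18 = 0.28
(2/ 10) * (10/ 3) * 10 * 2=40/ 3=13.33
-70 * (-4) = 280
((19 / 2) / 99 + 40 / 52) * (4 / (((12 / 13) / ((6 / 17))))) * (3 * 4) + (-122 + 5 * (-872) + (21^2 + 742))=-108343 / 33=-3283.12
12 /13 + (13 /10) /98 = 11929 /12740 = 0.94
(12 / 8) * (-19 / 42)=-19 / 28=-0.68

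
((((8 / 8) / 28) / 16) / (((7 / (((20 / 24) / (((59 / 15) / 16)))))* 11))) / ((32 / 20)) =125 / 2035264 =0.00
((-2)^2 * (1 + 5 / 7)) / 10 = 24 / 35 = 0.69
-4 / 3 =-1.33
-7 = -7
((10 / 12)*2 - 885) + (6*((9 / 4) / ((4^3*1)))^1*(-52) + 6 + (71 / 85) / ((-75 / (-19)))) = -181170457 / 204000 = -888.09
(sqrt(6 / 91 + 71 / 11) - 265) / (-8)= 32.81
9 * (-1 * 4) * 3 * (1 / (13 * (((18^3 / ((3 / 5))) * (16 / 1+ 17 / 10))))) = -1 / 20709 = -0.00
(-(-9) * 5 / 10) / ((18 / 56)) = 14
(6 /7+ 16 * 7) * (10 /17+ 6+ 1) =101910 /119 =856.39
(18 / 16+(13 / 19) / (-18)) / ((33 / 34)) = 25279 / 22572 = 1.12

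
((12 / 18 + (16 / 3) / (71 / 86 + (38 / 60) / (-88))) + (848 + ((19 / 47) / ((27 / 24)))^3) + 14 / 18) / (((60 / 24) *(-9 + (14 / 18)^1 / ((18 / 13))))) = -24076232444446036 / 593340974416035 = -40.58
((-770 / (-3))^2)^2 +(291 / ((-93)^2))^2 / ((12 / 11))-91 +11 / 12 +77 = 649291429589972489 / 149610402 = 4339881591.86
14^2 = 196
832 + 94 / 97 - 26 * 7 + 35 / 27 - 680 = -27.73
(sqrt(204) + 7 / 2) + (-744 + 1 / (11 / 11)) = -1479 / 2 + 2 * sqrt(51) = -725.22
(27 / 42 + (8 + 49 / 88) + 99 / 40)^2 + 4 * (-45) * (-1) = 316.30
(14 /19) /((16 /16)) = 14 /19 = 0.74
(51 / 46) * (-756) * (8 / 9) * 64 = -47682.78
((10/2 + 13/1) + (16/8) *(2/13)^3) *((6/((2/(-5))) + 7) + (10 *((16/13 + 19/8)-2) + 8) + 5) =21660195/57122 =379.19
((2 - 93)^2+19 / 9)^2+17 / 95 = 68609929.86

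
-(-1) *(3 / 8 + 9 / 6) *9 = 135 / 8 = 16.88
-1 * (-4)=4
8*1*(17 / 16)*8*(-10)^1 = -680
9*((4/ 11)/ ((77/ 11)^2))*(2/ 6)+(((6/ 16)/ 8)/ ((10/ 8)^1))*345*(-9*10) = -5020689/ 4312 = -1164.35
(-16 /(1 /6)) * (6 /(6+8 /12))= -432 /5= -86.40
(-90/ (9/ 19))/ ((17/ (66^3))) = -54624240/ 17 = -3213190.59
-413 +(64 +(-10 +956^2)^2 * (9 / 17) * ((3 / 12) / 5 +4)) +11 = 152226268647271 / 85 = 1790897278203.19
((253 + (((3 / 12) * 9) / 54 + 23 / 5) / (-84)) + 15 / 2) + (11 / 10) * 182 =4643299 / 10080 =460.64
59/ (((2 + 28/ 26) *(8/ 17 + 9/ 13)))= 169507/ 10280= 16.49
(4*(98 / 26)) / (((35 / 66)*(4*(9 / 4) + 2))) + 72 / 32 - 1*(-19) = 6197 / 260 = 23.83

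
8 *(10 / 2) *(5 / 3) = 200 / 3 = 66.67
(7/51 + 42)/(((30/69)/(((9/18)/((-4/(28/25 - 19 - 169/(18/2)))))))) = 50959237/114750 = 444.09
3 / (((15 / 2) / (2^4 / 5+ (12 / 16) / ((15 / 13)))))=77 / 50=1.54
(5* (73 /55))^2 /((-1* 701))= -5329 /84821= -0.06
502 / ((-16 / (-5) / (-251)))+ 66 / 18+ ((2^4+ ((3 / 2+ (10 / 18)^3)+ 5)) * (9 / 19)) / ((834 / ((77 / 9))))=-1819252468433 / 46206936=-39371.85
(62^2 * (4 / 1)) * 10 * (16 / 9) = 2460160 / 9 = 273351.11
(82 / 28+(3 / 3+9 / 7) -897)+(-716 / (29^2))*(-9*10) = -815.16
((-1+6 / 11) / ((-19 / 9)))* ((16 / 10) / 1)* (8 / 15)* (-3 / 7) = -576 / 7315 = -0.08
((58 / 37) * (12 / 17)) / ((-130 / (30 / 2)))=-1044 / 8177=-0.13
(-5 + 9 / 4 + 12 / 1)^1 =37 / 4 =9.25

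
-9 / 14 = -0.64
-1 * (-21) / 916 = 21 / 916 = 0.02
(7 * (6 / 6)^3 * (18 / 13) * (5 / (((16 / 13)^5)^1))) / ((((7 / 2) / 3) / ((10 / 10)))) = 3855735 / 262144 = 14.71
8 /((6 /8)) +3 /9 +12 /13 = 11.92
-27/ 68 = -0.40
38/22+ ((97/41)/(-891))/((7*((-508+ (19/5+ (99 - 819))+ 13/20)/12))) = 3602897561/2085883569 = 1.73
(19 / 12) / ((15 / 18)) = 19 / 10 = 1.90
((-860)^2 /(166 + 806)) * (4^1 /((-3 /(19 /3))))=-14052400 /2187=-6425.42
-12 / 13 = -0.92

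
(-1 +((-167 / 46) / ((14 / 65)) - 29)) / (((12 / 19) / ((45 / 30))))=-573325 / 5152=-111.28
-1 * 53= -53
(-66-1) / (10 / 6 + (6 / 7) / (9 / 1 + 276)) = -133665 / 3331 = -40.13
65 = 65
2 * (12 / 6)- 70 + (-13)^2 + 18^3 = 5935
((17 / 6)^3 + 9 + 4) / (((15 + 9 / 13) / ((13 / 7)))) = 186407 / 44064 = 4.23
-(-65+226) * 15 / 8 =-2415 / 8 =-301.88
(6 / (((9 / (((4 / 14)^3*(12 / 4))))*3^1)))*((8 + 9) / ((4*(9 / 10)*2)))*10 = 3400 / 9261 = 0.37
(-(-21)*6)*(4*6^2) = 18144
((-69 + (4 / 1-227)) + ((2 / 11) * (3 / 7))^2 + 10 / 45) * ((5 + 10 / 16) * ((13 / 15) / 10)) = -20239999 / 142296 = -142.24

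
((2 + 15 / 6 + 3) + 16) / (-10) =-47 / 20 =-2.35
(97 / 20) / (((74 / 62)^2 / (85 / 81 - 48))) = -354504251 / 2217780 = -159.85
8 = 8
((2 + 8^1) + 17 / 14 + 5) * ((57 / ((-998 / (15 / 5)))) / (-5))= 38817 / 69860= 0.56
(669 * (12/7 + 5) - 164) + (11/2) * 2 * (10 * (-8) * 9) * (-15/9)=122695/7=17527.86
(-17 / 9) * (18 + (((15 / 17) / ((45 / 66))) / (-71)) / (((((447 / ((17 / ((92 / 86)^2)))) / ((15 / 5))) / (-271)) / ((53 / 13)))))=-49490285165 / 1309532094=-37.79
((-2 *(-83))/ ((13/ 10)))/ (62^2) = 415/ 12493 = 0.03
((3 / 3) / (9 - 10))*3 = -3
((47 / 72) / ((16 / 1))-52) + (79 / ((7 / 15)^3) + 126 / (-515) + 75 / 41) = 6065224305059 / 8343296640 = 726.96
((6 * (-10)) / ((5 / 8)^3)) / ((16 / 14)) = -5376 / 25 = -215.04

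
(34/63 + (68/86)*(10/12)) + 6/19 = 77947/51471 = 1.51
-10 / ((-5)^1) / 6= 1 / 3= 0.33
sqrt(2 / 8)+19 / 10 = 2.40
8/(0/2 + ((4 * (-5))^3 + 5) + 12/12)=-4/3997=-0.00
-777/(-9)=259/3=86.33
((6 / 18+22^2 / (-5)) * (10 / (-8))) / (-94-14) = -1447 / 1296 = -1.12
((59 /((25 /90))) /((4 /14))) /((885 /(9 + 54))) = 1323 /25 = 52.92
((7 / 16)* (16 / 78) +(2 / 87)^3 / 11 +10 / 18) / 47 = 121530595 / 8851597326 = 0.01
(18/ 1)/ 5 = 18/ 5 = 3.60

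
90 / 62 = 45 / 31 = 1.45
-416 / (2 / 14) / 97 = -2912 / 97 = -30.02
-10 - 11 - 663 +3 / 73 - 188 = -63653 / 73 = -871.96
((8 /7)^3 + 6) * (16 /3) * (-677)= -27838240 /1029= -27053.68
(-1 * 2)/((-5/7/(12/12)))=14/5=2.80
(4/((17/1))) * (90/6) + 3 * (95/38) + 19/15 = 6271/510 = 12.30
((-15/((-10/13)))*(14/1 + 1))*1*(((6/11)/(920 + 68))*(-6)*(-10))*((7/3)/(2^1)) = 4725/418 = 11.30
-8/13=-0.62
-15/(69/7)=-35/23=-1.52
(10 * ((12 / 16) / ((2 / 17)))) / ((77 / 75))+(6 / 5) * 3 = 101169 / 1540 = 65.69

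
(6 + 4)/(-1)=-10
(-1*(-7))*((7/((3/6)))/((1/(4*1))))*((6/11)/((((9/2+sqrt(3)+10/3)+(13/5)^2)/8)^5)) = 6.04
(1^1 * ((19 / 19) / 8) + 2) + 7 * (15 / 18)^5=38399 / 7776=4.94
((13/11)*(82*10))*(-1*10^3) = -10660000/11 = -969090.91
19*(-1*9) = -171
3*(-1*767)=-2301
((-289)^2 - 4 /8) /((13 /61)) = 10189501 /26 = 391903.88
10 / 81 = 0.12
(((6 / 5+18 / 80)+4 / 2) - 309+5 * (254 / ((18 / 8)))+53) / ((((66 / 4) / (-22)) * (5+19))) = -112273 / 6480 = -17.33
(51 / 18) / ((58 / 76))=323 / 87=3.71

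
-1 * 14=-14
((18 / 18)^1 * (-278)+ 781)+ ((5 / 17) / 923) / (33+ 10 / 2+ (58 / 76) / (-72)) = 503.00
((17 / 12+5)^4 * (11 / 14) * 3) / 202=55240493 / 2792448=19.78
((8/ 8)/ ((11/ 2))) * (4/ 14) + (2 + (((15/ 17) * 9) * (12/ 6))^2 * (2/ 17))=12002854/ 378301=31.73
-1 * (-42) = 42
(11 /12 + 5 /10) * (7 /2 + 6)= 323 /24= 13.46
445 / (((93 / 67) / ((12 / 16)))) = 29815 / 124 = 240.44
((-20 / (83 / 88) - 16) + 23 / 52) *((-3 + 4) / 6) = -52889 / 8632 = -6.13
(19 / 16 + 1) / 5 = 7 / 16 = 0.44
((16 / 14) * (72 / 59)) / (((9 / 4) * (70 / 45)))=1152 / 2891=0.40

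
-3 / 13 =-0.23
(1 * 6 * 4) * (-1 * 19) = -456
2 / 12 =1 / 6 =0.17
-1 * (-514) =514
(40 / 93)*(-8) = -320 / 93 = -3.44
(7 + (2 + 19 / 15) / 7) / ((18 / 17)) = 952 / 135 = 7.05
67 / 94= 0.71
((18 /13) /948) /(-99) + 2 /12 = 5648 /33891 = 0.17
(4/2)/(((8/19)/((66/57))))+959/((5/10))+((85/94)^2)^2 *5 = 150438065581/78074896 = 1926.84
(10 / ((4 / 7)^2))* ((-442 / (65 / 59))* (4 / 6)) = -49147 / 6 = -8191.17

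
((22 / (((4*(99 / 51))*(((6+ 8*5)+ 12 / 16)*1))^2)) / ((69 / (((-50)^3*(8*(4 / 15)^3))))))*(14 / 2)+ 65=1443429005 / 22316877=64.68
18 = 18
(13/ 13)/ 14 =1/ 14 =0.07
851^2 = 724201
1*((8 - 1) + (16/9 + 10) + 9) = 250/9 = 27.78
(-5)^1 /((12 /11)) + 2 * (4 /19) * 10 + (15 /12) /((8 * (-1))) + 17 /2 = 14539 /1824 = 7.97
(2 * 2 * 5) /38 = 10 /19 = 0.53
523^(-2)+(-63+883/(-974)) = -17025811631/266417246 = -63.91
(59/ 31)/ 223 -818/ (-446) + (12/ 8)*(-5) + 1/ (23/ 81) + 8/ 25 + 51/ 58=-107935357/ 115274275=-0.94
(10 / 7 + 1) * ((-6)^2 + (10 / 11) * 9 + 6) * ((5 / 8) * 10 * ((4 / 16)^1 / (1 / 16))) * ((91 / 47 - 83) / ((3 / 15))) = -1234907.43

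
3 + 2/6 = 10/3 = 3.33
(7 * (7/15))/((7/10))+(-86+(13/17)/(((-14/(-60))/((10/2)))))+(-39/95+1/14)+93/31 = -4224851/67830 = -62.29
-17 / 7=-2.43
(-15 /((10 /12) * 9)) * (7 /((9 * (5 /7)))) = -98 /45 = -2.18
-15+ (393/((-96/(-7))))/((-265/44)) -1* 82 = -101.76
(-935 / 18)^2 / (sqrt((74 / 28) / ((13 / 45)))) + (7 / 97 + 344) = 33375 / 97 + 174845 * sqrt(33670) / 35964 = 1236.16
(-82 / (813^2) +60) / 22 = 2.73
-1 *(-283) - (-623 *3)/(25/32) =66883/25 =2675.32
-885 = -885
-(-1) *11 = 11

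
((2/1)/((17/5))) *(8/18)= 40/153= 0.26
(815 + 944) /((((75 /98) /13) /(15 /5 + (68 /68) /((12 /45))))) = 10084347 /50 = 201686.94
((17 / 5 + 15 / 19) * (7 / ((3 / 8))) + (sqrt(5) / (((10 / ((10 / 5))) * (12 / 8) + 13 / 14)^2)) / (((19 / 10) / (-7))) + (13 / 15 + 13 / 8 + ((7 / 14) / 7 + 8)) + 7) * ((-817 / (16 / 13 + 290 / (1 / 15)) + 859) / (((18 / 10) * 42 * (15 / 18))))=707149711031 / 541676016 - 3967331795 * sqrt(5) / 5611828011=1303.90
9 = 9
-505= -505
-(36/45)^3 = -0.51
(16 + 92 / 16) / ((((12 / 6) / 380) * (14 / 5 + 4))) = 41325 / 68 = 607.72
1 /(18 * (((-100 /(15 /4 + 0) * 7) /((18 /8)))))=-3 /4480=-0.00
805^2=648025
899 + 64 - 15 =948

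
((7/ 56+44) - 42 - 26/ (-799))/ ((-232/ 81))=-0.75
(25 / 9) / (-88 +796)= 25 / 6372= 0.00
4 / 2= 2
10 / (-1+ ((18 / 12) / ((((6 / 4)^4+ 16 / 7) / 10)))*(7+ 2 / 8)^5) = 526720 / 2153617973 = 0.00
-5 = -5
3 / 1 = 3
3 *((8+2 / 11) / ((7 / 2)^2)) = 1080 / 539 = 2.00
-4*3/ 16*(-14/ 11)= 21/ 22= 0.95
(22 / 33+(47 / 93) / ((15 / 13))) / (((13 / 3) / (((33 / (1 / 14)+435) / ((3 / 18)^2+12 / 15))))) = 1275948 / 4619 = 276.24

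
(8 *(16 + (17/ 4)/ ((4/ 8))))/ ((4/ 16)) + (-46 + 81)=819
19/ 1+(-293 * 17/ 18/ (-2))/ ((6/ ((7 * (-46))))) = -799889/ 108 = -7406.38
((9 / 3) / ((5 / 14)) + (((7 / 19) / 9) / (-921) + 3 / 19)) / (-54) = -3369461 / 21261285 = -0.16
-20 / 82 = -10 / 41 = -0.24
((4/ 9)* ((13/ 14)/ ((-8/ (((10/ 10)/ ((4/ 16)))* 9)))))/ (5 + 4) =-13/ 63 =-0.21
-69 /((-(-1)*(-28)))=69 /28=2.46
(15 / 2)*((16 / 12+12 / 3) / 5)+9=17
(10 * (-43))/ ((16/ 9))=-1935/ 8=-241.88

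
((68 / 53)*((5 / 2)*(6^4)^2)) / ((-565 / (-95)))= 5425159680 / 5989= 905854.01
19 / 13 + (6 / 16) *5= 347 / 104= 3.34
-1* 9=-9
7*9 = 63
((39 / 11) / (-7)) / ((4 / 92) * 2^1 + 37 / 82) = -73554 / 78155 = -0.94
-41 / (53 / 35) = -1435 / 53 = -27.08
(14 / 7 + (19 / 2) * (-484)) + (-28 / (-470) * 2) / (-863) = -932091808 / 202805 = -4596.00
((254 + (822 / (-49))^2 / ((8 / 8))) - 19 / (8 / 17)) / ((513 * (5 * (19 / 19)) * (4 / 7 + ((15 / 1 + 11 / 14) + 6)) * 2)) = 9508781 / 2203006680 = 0.00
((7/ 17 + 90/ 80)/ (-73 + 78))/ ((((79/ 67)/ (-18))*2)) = -126027/ 53720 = -2.35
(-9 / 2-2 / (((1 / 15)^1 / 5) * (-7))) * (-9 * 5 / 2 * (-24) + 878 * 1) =168033 / 7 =24004.71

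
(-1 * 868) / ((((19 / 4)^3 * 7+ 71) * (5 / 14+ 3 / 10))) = -1944320 / 1208811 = -1.61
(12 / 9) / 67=4 / 201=0.02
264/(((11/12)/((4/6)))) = 192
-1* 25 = -25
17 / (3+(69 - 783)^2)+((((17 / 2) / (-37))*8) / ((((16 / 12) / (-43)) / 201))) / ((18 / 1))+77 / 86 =537547386617 / 811090209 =662.75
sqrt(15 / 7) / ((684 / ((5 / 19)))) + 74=5*sqrt(105) / 90972 + 74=74.00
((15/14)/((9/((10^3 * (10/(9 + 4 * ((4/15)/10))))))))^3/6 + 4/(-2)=122069656796530754/327851734623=372331.89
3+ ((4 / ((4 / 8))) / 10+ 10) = 69 / 5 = 13.80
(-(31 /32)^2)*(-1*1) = 961 /1024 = 0.94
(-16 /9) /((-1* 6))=0.30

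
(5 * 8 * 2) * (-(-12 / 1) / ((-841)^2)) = 960 / 707281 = 0.00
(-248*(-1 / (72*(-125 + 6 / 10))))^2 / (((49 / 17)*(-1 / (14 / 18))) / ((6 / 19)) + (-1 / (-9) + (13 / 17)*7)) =-0.00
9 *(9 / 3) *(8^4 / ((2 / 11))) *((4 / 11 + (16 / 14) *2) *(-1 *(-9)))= 101523456 / 7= 14503350.86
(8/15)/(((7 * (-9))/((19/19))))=-8/945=-0.01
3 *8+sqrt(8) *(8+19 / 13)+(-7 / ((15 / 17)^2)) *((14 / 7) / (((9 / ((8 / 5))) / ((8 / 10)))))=1085528 / 50625+246 *sqrt(2) / 13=48.20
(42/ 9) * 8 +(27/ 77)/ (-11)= 37.30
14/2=7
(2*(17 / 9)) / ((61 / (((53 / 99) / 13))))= 1802 / 706563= 0.00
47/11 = 4.27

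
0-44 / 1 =-44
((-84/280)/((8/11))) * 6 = -99/40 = -2.48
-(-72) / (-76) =-18 / 19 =-0.95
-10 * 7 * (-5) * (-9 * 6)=-18900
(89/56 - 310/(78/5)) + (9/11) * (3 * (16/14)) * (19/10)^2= -4898347/600600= -8.16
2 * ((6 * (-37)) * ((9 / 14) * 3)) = -5994 / 7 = -856.29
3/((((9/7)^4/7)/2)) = 33614/2187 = 15.37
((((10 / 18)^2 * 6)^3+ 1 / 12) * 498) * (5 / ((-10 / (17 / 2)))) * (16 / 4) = -54470.17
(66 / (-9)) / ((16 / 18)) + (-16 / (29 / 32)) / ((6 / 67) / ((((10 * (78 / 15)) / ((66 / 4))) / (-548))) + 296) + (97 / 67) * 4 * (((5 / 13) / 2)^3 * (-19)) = -9.10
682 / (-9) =-682 / 9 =-75.78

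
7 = 7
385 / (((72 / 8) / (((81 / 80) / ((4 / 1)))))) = 693 / 64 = 10.83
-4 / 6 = -2 / 3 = -0.67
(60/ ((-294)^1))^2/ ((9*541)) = 100/ 11690469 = 0.00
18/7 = 2.57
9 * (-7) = -63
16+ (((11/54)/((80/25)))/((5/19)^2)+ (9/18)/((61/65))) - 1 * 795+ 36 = -195412729/263520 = -741.55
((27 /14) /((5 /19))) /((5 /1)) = 513 /350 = 1.47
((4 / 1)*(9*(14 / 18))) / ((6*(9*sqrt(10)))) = 7*sqrt(10) / 135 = 0.16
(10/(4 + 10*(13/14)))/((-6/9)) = -35/31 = -1.13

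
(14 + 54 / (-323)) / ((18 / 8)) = 17872 / 2907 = 6.15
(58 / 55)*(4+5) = 522 / 55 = 9.49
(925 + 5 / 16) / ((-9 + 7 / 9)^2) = 1199205 / 87616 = 13.69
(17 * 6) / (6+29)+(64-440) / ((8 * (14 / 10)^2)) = -5161 / 245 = -21.07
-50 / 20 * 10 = -25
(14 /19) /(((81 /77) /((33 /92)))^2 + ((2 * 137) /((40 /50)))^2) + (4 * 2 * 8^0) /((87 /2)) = 3529150848536 /19189102385793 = 0.18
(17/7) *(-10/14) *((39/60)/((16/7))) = -221/448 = -0.49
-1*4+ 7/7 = -3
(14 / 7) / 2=1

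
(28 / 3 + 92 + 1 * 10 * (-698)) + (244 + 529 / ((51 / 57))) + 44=-305971 / 51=-5999.43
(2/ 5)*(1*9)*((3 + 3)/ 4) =27/ 5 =5.40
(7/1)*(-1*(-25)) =175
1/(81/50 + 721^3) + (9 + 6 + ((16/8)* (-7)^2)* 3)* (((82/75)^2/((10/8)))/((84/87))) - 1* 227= 97219132609955653/1229830096096875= 79.05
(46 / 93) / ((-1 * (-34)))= 23 / 1581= 0.01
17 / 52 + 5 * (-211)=-54843 / 52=-1054.67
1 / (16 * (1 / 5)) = 5 / 16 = 0.31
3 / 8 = 0.38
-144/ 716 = -36/ 179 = -0.20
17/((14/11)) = 187/14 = 13.36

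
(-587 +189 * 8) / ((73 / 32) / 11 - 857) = -325600 / 301591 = -1.08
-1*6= -6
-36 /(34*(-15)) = 6 /85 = 0.07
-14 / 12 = -7 / 6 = -1.17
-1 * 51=-51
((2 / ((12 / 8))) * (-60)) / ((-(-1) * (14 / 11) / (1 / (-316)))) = 110 / 553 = 0.20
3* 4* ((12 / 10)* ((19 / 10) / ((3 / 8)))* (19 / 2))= 17328 / 25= 693.12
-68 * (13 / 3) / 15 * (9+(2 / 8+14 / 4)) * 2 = -500.93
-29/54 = -0.54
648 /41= 15.80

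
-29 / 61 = -0.48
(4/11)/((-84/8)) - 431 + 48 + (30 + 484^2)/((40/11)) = 295890743/4620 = 64045.62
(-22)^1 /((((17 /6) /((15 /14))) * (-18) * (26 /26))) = 55 /119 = 0.46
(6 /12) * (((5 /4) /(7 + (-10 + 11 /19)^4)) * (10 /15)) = 651605 /12330455136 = 0.00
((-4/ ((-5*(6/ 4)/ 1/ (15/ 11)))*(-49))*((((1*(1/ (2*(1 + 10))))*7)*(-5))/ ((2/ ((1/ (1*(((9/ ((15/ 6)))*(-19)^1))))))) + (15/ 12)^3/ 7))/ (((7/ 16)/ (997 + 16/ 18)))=-4399342850/ 186219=-23624.56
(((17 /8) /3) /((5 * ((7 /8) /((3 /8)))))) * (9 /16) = 153 /4480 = 0.03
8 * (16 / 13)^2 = 2048 / 169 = 12.12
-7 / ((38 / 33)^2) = -7623 / 1444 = -5.28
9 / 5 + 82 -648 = -2821 / 5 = -564.20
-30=-30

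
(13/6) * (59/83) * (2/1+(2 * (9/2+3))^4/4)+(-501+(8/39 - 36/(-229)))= 37548147589/1976728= 18995.10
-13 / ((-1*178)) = 0.07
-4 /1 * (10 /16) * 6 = -15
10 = 10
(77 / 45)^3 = 456533 / 91125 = 5.01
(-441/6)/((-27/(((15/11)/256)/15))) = 49/50688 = 0.00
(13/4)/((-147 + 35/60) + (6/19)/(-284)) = -52611/2370211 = -0.02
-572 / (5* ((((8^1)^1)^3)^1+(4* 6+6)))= -286 / 1355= -0.21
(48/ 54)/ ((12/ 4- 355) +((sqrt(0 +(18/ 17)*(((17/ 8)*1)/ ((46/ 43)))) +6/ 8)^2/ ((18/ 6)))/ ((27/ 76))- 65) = -252598880/ 117786815793- 27968*sqrt(1978)/ 117786815793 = -0.00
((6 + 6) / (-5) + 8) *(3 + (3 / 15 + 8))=1568 / 25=62.72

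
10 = 10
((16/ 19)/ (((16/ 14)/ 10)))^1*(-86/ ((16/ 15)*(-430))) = 1.38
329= 329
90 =90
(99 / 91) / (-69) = -33 / 2093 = -0.02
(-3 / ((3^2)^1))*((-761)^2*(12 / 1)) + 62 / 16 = -2316480.12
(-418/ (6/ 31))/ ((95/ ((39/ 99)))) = -403/ 45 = -8.96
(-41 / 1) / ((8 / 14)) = -287 / 4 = -71.75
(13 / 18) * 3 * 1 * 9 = 39 / 2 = 19.50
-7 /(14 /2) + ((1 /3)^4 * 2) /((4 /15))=-49 /54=-0.91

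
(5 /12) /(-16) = -5 /192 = -0.03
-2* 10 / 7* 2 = -40 / 7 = -5.71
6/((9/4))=8/3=2.67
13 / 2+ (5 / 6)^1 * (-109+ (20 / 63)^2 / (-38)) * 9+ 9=-802.02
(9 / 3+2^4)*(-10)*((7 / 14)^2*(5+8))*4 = -2470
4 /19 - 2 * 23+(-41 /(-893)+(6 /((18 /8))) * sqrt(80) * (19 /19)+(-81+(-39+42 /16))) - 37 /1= -176.27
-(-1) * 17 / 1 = 17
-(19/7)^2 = -361/49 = -7.37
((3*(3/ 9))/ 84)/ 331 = 1/ 27804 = 0.00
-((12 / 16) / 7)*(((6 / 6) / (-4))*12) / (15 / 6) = 9 / 70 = 0.13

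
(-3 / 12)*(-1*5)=5 / 4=1.25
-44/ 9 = -4.89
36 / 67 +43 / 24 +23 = 40729 / 1608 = 25.33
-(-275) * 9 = 2475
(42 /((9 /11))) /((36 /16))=616 /27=22.81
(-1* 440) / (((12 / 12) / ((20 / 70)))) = -880 / 7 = -125.71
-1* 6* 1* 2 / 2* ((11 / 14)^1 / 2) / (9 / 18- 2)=11 / 7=1.57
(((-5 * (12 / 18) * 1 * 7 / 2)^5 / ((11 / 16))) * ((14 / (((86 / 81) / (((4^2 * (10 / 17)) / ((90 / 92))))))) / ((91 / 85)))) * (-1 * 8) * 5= 247399040000000 / 166023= 1490149196.20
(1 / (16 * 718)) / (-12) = -0.00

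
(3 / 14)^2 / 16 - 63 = -197559 / 3136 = -63.00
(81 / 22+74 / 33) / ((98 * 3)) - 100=-1940009 / 19404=-99.98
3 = 3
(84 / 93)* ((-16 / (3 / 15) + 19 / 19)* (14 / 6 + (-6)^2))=-254380 / 93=-2735.27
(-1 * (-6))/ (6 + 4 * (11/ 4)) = 6/ 17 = 0.35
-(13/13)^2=-1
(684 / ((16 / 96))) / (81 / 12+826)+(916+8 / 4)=922.93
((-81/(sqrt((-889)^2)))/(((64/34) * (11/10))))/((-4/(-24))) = -20655/78232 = -0.26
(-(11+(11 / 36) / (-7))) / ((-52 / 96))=5522 / 273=20.23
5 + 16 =21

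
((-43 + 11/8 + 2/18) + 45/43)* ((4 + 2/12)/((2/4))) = -3132175/9288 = -337.23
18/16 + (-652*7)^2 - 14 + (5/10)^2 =166640667/8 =20830083.38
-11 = -11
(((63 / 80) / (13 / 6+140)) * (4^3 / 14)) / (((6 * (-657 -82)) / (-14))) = 252 / 3151835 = 0.00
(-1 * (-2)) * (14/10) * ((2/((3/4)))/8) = 14/15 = 0.93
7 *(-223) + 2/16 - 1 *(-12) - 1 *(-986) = -4503/8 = -562.88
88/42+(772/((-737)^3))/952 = 85553152387/40832186406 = 2.10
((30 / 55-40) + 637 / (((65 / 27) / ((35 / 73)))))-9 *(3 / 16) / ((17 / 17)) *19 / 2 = 1834109 / 25696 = 71.38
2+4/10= 12/5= 2.40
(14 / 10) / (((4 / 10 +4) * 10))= 7 / 220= 0.03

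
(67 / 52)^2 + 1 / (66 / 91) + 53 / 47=17474239 / 4193904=4.17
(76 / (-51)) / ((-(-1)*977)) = -76 / 49827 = -0.00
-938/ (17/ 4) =-3752/ 17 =-220.71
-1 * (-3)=3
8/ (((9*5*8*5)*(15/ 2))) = 2/ 3375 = 0.00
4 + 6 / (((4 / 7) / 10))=109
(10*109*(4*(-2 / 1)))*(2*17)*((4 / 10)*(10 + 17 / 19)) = -24548544 / 19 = -1292028.63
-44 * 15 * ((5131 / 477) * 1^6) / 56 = -40315 / 318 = -126.78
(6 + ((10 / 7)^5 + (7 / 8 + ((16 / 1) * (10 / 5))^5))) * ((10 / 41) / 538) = 22557982166885 / 1482915224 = 15211.92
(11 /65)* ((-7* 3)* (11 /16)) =-2541 /1040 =-2.44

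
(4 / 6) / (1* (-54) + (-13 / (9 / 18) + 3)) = -2 / 231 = -0.01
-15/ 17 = -0.88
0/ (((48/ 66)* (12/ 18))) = 0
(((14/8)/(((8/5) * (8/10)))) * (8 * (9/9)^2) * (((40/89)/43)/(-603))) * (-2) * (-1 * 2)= -1750/2307681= -0.00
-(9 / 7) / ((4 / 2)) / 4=-9 / 56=-0.16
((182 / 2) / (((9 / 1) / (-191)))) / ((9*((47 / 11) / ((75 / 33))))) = -434525 / 3807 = -114.14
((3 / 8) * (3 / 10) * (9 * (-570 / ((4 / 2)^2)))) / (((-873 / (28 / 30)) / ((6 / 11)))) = 3591 / 42680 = 0.08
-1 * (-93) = 93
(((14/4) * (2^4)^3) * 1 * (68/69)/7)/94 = 21.47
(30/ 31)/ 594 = 5/ 3069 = 0.00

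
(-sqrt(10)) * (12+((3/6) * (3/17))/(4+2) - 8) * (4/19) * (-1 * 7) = 18.71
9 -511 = -502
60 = 60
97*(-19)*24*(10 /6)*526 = -38776720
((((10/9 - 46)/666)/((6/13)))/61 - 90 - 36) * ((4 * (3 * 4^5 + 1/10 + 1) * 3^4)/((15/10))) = -8494803030436/101565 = -83639078.72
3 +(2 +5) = 10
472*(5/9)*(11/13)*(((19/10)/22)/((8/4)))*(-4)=-4484/117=-38.32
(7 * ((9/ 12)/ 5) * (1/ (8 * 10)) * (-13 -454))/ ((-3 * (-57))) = -3269/ 91200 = -0.04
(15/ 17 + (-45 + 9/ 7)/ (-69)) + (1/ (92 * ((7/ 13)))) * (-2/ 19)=157441/ 104006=1.51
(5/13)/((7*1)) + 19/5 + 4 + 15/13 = 4099/455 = 9.01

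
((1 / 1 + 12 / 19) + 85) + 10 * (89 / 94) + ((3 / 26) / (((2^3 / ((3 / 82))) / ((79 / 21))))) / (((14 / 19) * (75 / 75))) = 96.10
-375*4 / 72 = -125 / 6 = -20.83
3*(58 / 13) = 174 / 13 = 13.38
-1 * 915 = -915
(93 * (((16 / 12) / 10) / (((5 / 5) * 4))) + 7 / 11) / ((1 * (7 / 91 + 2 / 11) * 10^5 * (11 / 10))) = 5343 / 40700000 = 0.00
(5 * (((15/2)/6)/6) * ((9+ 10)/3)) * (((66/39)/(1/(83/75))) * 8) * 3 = 296.53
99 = 99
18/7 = 2.57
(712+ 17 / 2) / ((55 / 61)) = 7991 / 10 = 799.10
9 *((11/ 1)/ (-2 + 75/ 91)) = -9009/ 107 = -84.20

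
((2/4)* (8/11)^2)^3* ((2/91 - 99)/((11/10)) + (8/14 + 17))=-2375057408/1773332561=-1.34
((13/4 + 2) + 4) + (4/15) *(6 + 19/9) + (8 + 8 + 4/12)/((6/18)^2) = 85543/540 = 158.41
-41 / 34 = -1.21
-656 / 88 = -82 / 11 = -7.45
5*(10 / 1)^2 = 500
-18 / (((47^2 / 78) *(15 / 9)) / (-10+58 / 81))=832 / 235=3.54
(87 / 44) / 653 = 87 / 28732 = 0.00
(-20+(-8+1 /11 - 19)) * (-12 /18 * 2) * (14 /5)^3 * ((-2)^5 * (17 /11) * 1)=-1027002368 /15125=-67900.98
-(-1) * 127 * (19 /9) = 2413 /9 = 268.11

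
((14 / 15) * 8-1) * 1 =97 / 15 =6.47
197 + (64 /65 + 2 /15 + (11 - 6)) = 39608 /195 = 203.12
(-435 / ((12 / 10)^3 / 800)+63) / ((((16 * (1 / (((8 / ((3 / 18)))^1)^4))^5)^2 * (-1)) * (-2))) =-6986813637986028619675671772148368520661493741082189881438576287154176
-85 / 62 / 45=-17 / 558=-0.03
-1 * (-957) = 957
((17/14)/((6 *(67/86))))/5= 731/14070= 0.05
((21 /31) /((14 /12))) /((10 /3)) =27 /155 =0.17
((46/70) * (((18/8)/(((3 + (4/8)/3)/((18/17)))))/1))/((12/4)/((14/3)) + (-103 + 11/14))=-621/127585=-0.00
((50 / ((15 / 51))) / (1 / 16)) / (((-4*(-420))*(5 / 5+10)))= 34 / 231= 0.15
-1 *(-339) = 339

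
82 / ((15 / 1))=82 / 15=5.47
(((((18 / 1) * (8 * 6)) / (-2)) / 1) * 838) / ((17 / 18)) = -6516288 / 17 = -383311.06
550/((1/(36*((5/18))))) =5500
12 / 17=0.71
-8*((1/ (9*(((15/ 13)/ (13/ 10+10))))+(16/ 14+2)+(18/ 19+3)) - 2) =-4437308/ 89775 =-49.43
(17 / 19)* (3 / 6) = 17 / 38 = 0.45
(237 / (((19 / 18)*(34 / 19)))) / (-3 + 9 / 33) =-7821 / 170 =-46.01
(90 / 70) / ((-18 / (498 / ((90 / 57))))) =-1577 / 70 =-22.53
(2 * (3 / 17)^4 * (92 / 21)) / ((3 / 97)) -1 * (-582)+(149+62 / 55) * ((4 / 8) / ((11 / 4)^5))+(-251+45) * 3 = -35.25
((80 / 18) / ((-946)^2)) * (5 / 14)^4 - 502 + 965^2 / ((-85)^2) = -4170446127374227 / 11177502629832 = -373.11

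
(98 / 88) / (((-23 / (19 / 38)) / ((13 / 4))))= -637 / 8096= -0.08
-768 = -768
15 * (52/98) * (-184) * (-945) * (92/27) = 33009600/7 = 4715657.14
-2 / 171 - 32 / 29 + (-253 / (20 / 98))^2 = 762126382031 / 495900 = 1536854.97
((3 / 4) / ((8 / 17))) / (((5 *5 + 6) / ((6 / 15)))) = 0.02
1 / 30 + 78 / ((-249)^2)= 2383 / 68890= 0.03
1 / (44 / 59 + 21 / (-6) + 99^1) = 118 / 11357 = 0.01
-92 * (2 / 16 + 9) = -839.50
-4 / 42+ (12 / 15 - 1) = -31 / 105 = -0.30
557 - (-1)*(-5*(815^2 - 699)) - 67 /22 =-72975673 /22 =-3317076.05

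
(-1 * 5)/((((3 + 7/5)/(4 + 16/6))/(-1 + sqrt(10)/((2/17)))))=250/33- 2125 * sqrt(10)/33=-196.06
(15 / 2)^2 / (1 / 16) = 900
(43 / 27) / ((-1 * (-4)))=43 / 108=0.40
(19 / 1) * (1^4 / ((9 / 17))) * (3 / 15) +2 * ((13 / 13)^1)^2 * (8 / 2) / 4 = 413 / 45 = 9.18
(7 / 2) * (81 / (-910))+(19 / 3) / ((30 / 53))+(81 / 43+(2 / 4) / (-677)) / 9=755214313 / 68119740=11.09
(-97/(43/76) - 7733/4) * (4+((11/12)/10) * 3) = -61903197/6880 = -8997.56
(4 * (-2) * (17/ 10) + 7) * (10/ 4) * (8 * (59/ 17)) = -7788/ 17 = -458.12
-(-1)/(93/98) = 98/93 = 1.05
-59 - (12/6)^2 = -63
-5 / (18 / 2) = -5 / 9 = -0.56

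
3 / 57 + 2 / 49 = 87 / 931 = 0.09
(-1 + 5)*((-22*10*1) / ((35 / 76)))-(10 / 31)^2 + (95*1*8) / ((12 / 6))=-10298776 / 6727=-1530.96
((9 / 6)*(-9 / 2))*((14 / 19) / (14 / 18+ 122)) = -1701 / 41990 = -0.04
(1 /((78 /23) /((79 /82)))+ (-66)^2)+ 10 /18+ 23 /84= 292615025 /67158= 4357.11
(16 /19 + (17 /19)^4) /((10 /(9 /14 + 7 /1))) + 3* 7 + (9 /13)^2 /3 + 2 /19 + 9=19362767611 /616678972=31.40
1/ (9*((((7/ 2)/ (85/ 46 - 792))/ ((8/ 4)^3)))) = -290776/ 1449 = -200.67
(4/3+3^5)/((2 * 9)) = 733/54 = 13.57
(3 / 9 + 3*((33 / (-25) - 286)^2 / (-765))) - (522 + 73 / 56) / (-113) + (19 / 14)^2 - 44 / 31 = -23223593995813 / 72949975000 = -318.35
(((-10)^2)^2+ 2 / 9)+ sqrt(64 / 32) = sqrt(2)+ 90002 / 9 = 10001.64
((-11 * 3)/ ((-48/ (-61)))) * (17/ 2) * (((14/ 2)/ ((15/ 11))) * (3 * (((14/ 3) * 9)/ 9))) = -6148373/ 240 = -25618.22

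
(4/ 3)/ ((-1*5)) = -4/ 15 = -0.27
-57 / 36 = -19 / 12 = -1.58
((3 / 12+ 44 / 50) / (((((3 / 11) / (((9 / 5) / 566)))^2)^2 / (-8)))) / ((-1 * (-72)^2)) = 1654433 / 51313983368000000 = 0.00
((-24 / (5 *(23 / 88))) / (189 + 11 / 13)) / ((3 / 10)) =-4576 / 14191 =-0.32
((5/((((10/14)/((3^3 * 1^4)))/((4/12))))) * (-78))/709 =-4914/709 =-6.93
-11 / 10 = -1.10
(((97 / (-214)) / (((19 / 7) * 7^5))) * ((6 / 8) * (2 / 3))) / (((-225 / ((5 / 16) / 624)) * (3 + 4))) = 97 / 61405130142720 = 0.00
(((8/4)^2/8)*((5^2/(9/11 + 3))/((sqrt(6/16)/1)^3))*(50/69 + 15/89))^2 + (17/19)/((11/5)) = 15254673106700695/93848391717003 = 162.55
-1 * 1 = -1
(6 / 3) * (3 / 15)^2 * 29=58 / 25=2.32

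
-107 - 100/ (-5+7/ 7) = -82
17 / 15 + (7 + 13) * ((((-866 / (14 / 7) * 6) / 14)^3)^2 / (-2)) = -720686132637799330117 / 1764735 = -408382070190594.81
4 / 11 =0.36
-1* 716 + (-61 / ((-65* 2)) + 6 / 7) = -650353 / 910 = -714.67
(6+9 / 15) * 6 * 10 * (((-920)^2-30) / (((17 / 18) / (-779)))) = -4699648855440 / 17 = -276449932672.94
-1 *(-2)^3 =8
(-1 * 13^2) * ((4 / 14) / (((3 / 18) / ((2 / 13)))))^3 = -13824 / 4459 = -3.10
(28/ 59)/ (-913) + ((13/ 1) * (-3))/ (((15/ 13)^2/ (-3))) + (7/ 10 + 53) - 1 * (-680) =2212801093/ 2693350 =821.58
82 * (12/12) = 82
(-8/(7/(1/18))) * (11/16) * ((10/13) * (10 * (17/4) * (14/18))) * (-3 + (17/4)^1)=-23375/16848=-1.39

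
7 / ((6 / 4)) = 14 / 3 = 4.67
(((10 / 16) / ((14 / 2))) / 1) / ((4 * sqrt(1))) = 5 / 224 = 0.02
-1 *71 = -71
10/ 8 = 5/ 4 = 1.25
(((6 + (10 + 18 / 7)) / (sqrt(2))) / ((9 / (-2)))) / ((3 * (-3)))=130 * sqrt(2) / 567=0.32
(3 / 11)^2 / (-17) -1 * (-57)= 117240 / 2057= 57.00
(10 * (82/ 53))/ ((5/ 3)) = 492/ 53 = 9.28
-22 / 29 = -0.76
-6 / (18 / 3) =-1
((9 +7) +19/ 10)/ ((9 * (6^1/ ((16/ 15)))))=716/ 2025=0.35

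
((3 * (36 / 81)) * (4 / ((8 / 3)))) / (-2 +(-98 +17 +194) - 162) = -0.04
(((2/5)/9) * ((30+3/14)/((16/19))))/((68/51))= 2679/2240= 1.20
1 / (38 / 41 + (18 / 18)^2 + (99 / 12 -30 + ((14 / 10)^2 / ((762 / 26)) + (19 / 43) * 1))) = -67170300 / 1297356301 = -0.05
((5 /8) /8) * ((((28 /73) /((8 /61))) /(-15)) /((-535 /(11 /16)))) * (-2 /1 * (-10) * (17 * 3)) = 79849 /3999232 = 0.02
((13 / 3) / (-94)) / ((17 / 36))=-78 / 799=-0.10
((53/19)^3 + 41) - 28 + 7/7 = 244903/6859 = 35.71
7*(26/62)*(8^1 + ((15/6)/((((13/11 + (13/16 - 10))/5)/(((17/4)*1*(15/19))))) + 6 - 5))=11.04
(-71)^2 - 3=5038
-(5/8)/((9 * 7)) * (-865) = 4325/504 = 8.58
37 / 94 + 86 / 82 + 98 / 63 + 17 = 693649 / 34686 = 20.00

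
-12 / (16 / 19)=-57 / 4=-14.25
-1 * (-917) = 917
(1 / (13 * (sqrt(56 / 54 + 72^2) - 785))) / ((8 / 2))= -21195 / 857900108 - 3 * sqrt(104997) / 428950054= -0.00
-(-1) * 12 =12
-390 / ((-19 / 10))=3900 / 19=205.26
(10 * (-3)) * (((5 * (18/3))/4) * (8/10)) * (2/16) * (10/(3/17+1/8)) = -30600/41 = -746.34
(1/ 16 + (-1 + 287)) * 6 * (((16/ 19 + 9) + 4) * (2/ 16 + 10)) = 292511493/ 1216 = 240552.21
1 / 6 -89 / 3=-59 / 2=-29.50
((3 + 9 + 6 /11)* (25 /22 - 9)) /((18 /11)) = -3979 /66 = -60.29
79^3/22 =493039/22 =22410.86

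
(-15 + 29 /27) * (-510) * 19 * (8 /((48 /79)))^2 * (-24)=-561449605.93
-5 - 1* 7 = -12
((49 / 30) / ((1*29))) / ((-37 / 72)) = -588 / 5365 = -0.11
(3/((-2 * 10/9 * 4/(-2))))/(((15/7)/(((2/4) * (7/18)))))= 49/800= 0.06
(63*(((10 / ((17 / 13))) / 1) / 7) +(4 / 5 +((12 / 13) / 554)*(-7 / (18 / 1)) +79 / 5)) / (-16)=-19609997 / 3673020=-5.34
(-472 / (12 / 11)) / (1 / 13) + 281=-16031 / 3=-5343.67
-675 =-675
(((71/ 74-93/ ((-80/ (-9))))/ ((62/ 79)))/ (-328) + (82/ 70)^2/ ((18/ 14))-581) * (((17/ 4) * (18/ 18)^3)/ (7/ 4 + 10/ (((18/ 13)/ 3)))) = -186924689951771/ 1776040492800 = -105.25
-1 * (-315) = 315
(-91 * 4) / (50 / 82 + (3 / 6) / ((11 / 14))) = -82082 / 281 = -292.11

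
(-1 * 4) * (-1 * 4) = 16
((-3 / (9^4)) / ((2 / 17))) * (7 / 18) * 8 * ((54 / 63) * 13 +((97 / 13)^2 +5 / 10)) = -100283 / 123201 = -0.81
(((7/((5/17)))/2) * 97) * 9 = 103887/10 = 10388.70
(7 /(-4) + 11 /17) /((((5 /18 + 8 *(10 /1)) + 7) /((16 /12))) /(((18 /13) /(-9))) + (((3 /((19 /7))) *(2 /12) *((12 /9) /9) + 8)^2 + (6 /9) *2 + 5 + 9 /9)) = 78950700 /25319146333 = 0.00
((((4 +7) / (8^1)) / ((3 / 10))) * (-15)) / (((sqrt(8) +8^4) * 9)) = -35200 / 18874359 +275 * sqrt(2) / 301989744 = -0.00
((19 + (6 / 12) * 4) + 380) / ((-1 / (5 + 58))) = -25263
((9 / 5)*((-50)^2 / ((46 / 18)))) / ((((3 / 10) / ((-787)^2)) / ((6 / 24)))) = 20903703750 / 23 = 908856684.78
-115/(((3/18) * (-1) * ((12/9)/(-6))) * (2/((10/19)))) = -15525/19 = -817.11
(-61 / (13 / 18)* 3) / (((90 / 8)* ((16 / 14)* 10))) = -1281 / 650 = -1.97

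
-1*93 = -93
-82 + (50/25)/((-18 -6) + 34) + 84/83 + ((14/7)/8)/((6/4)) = -200747/2490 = -80.62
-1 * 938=-938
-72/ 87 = -24/ 29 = -0.83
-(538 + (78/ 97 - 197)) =-33155/ 97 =-341.80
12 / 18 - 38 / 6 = -17 / 3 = -5.67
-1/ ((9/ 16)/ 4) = -64/ 9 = -7.11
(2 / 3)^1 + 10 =32 / 3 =10.67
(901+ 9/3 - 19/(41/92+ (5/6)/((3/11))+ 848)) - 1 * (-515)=1000440285/705043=1418.98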